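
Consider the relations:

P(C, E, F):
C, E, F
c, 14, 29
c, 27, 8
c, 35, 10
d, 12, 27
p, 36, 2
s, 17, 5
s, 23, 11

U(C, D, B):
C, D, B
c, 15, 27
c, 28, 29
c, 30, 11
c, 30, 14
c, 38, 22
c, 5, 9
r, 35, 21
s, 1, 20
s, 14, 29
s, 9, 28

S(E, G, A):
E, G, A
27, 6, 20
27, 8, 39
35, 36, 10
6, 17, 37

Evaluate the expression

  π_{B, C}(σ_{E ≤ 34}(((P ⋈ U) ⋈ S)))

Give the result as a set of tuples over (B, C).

Joining P and U on C yields {(c, 14, 29, 15, 27), (c, 14, 29, 28, 29), (c, 14, 29, 30, 11), (c, 14, 29, 30, 14), (c, 14, 29, 38, 22), (c, 14, 29, 5, 9), (c, 27, 8, 15, 27), (c, 27, 8, 28, 29), (c, 27, 8, 30, 11), (c, 27, 8, 30, 14), (c, 27, 8, 38, 22), (c, 27, 8, 5, 9), (c, 35, 10, 15, 27), (c, 35, 10, 28, 29), (c, 35, 10, 30, 11), (c, 35, 10, 30, 14), (c, 35, 10, 38, 22), (c, 35, 10, 5, 9), (s, 17, 5, 1, 20), (s, 17, 5, 14, 29), (s, 17, 5, 9, 28), (s, 23, 11, 1, 20), (s, 23, 11, 14, 29), (s, 23, 11, 9, 28)}.
Joining (P ⋈ U) and S on E yields {(c, 27, 8, 15, 27, 6, 20), (c, 27, 8, 15, 27, 8, 39), (c, 27, 8, 28, 29, 6, 20), (c, 27, 8, 28, 29, 8, 39), (c, 27, 8, 30, 11, 6, 20), (c, 27, 8, 30, 11, 8, 39), (c, 27, 8, 30, 14, 6, 20), (c, 27, 8, 30, 14, 8, 39), (c, 27, 8, 38, 22, 6, 20), (c, 27, 8, 38, 22, 8, 39), (c, 27, 8, 5, 9, 6, 20), (c, 27, 8, 5, 9, 8, 39), (c, 35, 10, 15, 27, 36, 10), (c, 35, 10, 28, 29, 36, 10), (c, 35, 10, 30, 11, 36, 10), (c, 35, 10, 30, 14, 36, 10), (c, 35, 10, 38, 22, 36, 10), (c, 35, 10, 5, 9, 36, 10)}.
Selection E ≤ 34: {(c, 27, 8, 15, 27, 6, 20), (c, 27, 8, 15, 27, 8, 39), (c, 27, 8, 28, 29, 6, 20), (c, 27, 8, 28, 29, 8, 39), (c, 27, 8, 30, 11, 6, 20), (c, 27, 8, 30, 11, 8, 39), (c, 27, 8, 30, 14, 6, 20), (c, 27, 8, 30, 14, 8, 39), (c, 27, 8, 38, 22, 6, 20), (c, 27, 8, 38, 22, 8, 39), (c, 27, 8, 5, 9, 6, 20), (c, 27, 8, 5, 9, 8, 39)}
π[B, C]: project onto (B, C) (6 duplicate(s) eliminated) → {(11, c), (14, c), (22, c), (27, c), (29, c), (9, c)}

{(11, c), (14, c), (22, c), (27, c), (29, c), (9, c)}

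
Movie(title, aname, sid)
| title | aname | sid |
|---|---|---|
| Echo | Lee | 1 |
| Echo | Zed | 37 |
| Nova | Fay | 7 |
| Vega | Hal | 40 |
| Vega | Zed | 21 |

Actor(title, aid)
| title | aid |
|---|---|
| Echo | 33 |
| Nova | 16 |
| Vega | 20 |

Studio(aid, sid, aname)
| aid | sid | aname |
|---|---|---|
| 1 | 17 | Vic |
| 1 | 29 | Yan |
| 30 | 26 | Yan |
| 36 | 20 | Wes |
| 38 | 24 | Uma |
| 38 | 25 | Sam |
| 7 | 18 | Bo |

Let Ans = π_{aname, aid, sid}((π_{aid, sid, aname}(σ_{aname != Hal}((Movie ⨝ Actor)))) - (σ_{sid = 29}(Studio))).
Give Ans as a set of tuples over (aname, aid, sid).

{(Fay, 16, 7), (Lee, 33, 1), (Zed, 20, 21), (Zed, 33, 37)}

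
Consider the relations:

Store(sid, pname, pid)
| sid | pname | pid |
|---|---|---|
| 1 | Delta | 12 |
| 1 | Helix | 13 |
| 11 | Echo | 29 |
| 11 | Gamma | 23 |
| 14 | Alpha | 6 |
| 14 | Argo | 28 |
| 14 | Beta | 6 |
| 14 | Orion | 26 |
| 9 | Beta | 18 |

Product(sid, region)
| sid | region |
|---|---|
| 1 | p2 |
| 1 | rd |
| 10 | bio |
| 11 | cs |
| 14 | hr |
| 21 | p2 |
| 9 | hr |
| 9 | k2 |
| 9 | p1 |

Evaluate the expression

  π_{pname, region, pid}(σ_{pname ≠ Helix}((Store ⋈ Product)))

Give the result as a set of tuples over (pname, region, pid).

{(Alpha, hr, 6), (Argo, hr, 28), (Beta, hr, 18), (Beta, hr, 6), (Beta, k2, 18), (Beta, p1, 18), (Delta, p2, 12), (Delta, rd, 12), (Echo, cs, 29), (Gamma, cs, 23), (Orion, hr, 26)}

Store ⋈ Product (natural join on sid): {(1, Delta, 12, p2), (1, Delta, 12, rd), (1, Helix, 13, p2), (1, Helix, 13, rd), (11, Echo, 29, cs), (11, Gamma, 23, cs), (14, Alpha, 6, hr), (14, Argo, 28, hr), (14, Beta, 6, hr), (14, Orion, 26, hr), (9, Beta, 18, hr), (9, Beta, 18, k2), (9, Beta, 18, p1)}
σ[pname ≠ Helix]: keep tuples satisfying pname ≠ Helix → {(1, Delta, 12, p2), (1, Delta, 12, rd), (11, Echo, 29, cs), (11, Gamma, 23, cs), (14, Alpha, 6, hr), (14, Argo, 28, hr), (14, Beta, 6, hr), (14, Orion, 26, hr), (9, Beta, 18, hr), (9, Beta, 18, k2), (9, Beta, 18, p1)}
Keep only column(s) pname, region, pid: {(Alpha, hr, 6), (Argo, hr, 28), (Beta, hr, 18), (Beta, hr, 6), (Beta, k2, 18), (Beta, p1, 18), (Delta, p2, 12), (Delta, rd, 12), (Echo, cs, 29), (Gamma, cs, 23), (Orion, hr, 26)}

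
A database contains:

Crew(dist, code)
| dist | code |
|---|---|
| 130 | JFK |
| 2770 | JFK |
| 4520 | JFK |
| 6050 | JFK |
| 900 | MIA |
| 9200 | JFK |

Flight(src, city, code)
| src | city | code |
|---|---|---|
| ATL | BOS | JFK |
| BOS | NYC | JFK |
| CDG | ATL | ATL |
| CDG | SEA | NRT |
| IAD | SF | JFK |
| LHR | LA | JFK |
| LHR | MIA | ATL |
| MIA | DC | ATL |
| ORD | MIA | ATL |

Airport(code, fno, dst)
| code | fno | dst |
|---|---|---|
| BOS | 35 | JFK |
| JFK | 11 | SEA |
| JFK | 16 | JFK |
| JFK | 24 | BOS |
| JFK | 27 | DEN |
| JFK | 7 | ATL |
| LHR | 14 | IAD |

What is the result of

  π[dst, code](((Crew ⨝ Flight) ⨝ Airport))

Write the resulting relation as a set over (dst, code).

Natural join on code: {(130, JFK, ATL, BOS), (130, JFK, BOS, NYC), (130, JFK, IAD, SF), (130, JFK, LHR, LA), (2770, JFK, ATL, BOS), (2770, JFK, BOS, NYC), (2770, JFK, IAD, SF), (2770, JFK, LHR, LA), (4520, JFK, ATL, BOS), (4520, JFK, BOS, NYC), (4520, JFK, IAD, SF), (4520, JFK, LHR, LA), (6050, JFK, ATL, BOS), (6050, JFK, BOS, NYC), (6050, JFK, IAD, SF), (6050, JFK, LHR, LA), (9200, JFK, ATL, BOS), (9200, JFK, BOS, NYC), (9200, JFK, IAD, SF), (9200, JFK, LHR, LA)}
Natural join on code: {(130, JFK, ATL, BOS, 11, SEA), (130, JFK, ATL, BOS, 16, JFK), (130, JFK, ATL, BOS, 24, BOS), (130, JFK, ATL, BOS, 27, DEN), (130, JFK, ATL, BOS, 7, ATL), (130, JFK, BOS, NYC, 11, SEA), (130, JFK, BOS, NYC, 16, JFK), (130, JFK, BOS, NYC, 24, BOS), (130, JFK, BOS, NYC, 27, DEN), (130, JFK, BOS, NYC, 7, ATL), (130, JFK, IAD, SF, 11, SEA), (130, JFK, IAD, SF, 16, JFK), (130, JFK, IAD, SF, 24, BOS), (130, JFK, IAD, SF, 27, DEN), (130, JFK, IAD, SF, 7, ATL), (130, JFK, LHR, LA, 11, SEA), (130, JFK, LHR, LA, 16, JFK), (130, JFK, LHR, LA, 24, BOS), (130, JFK, LHR, LA, 27, DEN), (130, JFK, LHR, LA, 7, ATL), (2770, JFK, ATL, BOS, 11, SEA), (2770, JFK, ATL, BOS, 16, JFK), (2770, JFK, ATL, BOS, 24, BOS), (2770, JFK, ATL, BOS, 27, DEN), (2770, JFK, ATL, BOS, 7, ATL), (2770, JFK, BOS, NYC, 11, SEA), (2770, JFK, BOS, NYC, 16, JFK), (2770, JFK, BOS, NYC, 24, BOS), (2770, JFK, BOS, NYC, 27, DEN), (2770, JFK, BOS, NYC, 7, ATL), (2770, JFK, IAD, SF, 11, SEA), (2770, JFK, IAD, SF, 16, JFK), (2770, JFK, IAD, SF, 24, BOS), (2770, JFK, IAD, SF, 27, DEN), (2770, JFK, IAD, SF, 7, ATL), (2770, JFK, LHR, LA, 11, SEA), (2770, JFK, LHR, LA, 16, JFK), (2770, JFK, LHR, LA, 24, BOS), (2770, JFK, LHR, LA, 27, DEN), (2770, JFK, LHR, LA, 7, ATL), (4520, JFK, ATL, BOS, 11, SEA), (4520, JFK, ATL, BOS, 16, JFK), (4520, JFK, ATL, BOS, 24, BOS), (4520, JFK, ATL, BOS, 27, DEN), (4520, JFK, ATL, BOS, 7, ATL), (4520, JFK, BOS, NYC, 11, SEA), (4520, JFK, BOS, NYC, 16, JFK), (4520, JFK, BOS, NYC, 24, BOS), (4520, JFK, BOS, NYC, 27, DEN), (4520, JFK, BOS, NYC, 7, ATL), (4520, JFK, IAD, SF, 11, SEA), (4520, JFK, IAD, SF, 16, JFK), (4520, JFK, IAD, SF, 24, BOS), (4520, JFK, IAD, SF, 27, DEN), (4520, JFK, IAD, SF, 7, ATL), (4520, JFK, LHR, LA, 11, SEA), (4520, JFK, LHR, LA, 16, JFK), (4520, JFK, LHR, LA, 24, BOS), (4520, JFK, LHR, LA, 27, DEN), (4520, JFK, LHR, LA, 7, ATL), (6050, JFK, ATL, BOS, 11, SEA), (6050, JFK, ATL, BOS, 16, JFK), (6050, JFK, ATL, BOS, 24, BOS), (6050, JFK, ATL, BOS, 27, DEN), (6050, JFK, ATL, BOS, 7, ATL), (6050, JFK, BOS, NYC, 11, SEA), (6050, JFK, BOS, NYC, 16, JFK), (6050, JFK, BOS, NYC, 24, BOS), (6050, JFK, BOS, NYC, 27, DEN), (6050, JFK, BOS, NYC, 7, ATL), (6050, JFK, IAD, SF, 11, SEA), (6050, JFK, IAD, SF, 16, JFK), (6050, JFK, IAD, SF, 24, BOS), (6050, JFK, IAD, SF, 27, DEN), (6050, JFK, IAD, SF, 7, ATL), (6050, JFK, LHR, LA, 11, SEA), (6050, JFK, LHR, LA, 16, JFK), (6050, JFK, LHR, LA, 24, BOS), (6050, JFK, LHR, LA, 27, DEN), (6050, JFK, LHR, LA, 7, ATL), (9200, JFK, ATL, BOS, 11, SEA), (9200, JFK, ATL, BOS, 16, JFK), (9200, JFK, ATL, BOS, 24, BOS), (9200, JFK, ATL, BOS, 27, DEN), (9200, JFK, ATL, BOS, 7, ATL), (9200, JFK, BOS, NYC, 11, SEA), (9200, JFK, BOS, NYC, 16, JFK), (9200, JFK, BOS, NYC, 24, BOS), (9200, JFK, BOS, NYC, 27, DEN), (9200, JFK, BOS, NYC, 7, ATL), (9200, JFK, IAD, SF, 11, SEA), (9200, JFK, IAD, SF, 16, JFK), (9200, JFK, IAD, SF, 24, BOS), (9200, JFK, IAD, SF, 27, DEN), (9200, JFK, IAD, SF, 7, ATL), (9200, JFK, LHR, LA, 11, SEA), (9200, JFK, LHR, LA, 16, JFK), (9200, JFK, LHR, LA, 24, BOS), (9200, JFK, LHR, LA, 27, DEN), (9200, JFK, LHR, LA, 7, ATL)}
Projecting to dst, code (95 duplicate(s) eliminated): {(ATL, JFK), (BOS, JFK), (DEN, JFK), (JFK, JFK), (SEA, JFK)}

{(ATL, JFK), (BOS, JFK), (DEN, JFK), (JFK, JFK), (SEA, JFK)}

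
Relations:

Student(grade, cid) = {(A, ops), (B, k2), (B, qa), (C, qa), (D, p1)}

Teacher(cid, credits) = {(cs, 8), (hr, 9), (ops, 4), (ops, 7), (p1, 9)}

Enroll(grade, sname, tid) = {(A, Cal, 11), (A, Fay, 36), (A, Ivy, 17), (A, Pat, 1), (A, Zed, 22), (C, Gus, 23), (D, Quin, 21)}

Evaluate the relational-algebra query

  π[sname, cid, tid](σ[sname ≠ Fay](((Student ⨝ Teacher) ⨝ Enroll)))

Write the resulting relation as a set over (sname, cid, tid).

{(Cal, ops, 11), (Ivy, ops, 17), (Pat, ops, 1), (Quin, p1, 21), (Zed, ops, 22)}

Joining Student and Teacher on cid yields {(A, ops, 4), (A, ops, 7), (D, p1, 9)}.
Joining (Student ⨝ Teacher) and Enroll on grade yields {(A, ops, 4, Cal, 11), (A, ops, 4, Fay, 36), (A, ops, 4, Ivy, 17), (A, ops, 4, Pat, 1), (A, ops, 4, Zed, 22), (A, ops, 7, Cal, 11), (A, ops, 7, Fay, 36), (A, ops, 7, Ivy, 17), (A, ops, 7, Pat, 1), (A, ops, 7, Zed, 22), (D, p1, 9, Quin, 21)}.
Filtering on sname ≠ Fay leaves {(A, ops, 4, Cal, 11), (A, ops, 4, Ivy, 17), (A, ops, 4, Pat, 1), (A, ops, 4, Zed, 22), (A, ops, 7, Cal, 11), (A, ops, 7, Ivy, 17), (A, ops, 7, Pat, 1), (A, ops, 7, Zed, 22), (D, p1, 9, Quin, 21)}.
π_{sname, cid, tid} gives {(Cal, ops, 11), (Ivy, ops, 17), (Pat, ops, 1), (Quin, p1, 21), (Zed, ops, 22)} (4 duplicate(s) eliminated).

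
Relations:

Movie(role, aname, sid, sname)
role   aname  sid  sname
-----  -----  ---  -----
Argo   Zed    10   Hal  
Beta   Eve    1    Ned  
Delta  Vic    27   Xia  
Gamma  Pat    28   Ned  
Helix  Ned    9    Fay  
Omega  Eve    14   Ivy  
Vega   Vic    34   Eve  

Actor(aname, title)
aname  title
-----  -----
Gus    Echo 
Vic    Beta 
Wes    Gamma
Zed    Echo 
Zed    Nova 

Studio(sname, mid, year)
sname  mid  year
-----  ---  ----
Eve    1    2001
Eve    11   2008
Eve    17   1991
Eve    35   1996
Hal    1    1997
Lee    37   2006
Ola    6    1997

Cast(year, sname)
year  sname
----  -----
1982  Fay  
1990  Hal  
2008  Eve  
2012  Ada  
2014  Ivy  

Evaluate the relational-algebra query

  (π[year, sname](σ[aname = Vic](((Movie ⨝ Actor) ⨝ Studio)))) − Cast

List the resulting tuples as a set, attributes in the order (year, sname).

{(1991, Eve), (1996, Eve), (2001, Eve)}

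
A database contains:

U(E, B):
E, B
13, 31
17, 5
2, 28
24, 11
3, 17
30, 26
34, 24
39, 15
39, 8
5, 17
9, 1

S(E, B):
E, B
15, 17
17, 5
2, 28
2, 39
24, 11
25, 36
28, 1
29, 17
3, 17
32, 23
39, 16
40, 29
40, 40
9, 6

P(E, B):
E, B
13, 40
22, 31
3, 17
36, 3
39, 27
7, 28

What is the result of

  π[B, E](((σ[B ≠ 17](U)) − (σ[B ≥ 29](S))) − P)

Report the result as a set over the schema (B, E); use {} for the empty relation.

Filtering on B ≠ 17 leaves {(13, 31), (17, 5), (2, 28), (24, 11), (30, 26), (34, 24), (39, 15), (39, 8), (9, 1)}.
Filtering on B ≥ 29 leaves {(2, 39), (25, 36), (40, 29), (40, 40)}.
Difference: {(13, 31), (17, 5), (2, 28), (24, 11), (30, 26), (34, 24), (39, 15), (39, 8), (9, 1)} with {(2, 39), (25, 36), (40, 29), (40, 40)} → {(13, 31), (17, 5), (2, 28), (24, 11), (30, 26), (34, 24), (39, 15), (39, 8), (9, 1)}
Difference: {(13, 31), (17, 5), (2, 28), (24, 11), (30, 26), (34, 24), (39, 15), (39, 8), (9, 1)} with {(13, 40), (22, 31), (3, 17), (36, 3), (39, 27), (7, 28)} → {(13, 31), (17, 5), (2, 28), (24, 11), (30, 26), (34, 24), (39, 15), (39, 8), (9, 1)}
π_{B, E} gives {(1, 9), (11, 24), (15, 39), (24, 34), (26, 30), (28, 2), (31, 13), (5, 17), (8, 39)}.

{(1, 9), (11, 24), (15, 39), (24, 34), (26, 30), (28, 2), (31, 13), (5, 17), (8, 39)}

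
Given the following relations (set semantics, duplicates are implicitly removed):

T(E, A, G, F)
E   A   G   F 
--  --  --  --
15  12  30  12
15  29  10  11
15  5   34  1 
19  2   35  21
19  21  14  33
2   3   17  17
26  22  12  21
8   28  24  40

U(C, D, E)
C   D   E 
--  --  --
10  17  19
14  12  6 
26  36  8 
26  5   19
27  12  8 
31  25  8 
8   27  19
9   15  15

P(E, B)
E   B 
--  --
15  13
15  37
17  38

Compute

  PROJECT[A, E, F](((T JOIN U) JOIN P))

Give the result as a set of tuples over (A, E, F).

{(12, 15, 12), (29, 15, 11), (5, 15, 1)}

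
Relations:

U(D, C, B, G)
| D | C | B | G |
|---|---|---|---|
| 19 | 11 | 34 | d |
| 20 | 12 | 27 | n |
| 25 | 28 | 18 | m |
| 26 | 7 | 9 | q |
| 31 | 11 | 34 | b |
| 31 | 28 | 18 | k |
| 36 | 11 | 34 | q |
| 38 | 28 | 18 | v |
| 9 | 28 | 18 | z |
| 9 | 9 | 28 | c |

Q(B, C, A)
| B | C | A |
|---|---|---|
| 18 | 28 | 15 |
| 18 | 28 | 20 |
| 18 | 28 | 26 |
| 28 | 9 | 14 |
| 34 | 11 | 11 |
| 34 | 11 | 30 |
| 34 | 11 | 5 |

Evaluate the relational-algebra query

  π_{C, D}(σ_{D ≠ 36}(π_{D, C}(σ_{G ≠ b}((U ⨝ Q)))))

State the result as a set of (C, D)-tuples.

{(11, 19), (28, 25), (28, 31), (28, 38), (28, 9), (9, 9)}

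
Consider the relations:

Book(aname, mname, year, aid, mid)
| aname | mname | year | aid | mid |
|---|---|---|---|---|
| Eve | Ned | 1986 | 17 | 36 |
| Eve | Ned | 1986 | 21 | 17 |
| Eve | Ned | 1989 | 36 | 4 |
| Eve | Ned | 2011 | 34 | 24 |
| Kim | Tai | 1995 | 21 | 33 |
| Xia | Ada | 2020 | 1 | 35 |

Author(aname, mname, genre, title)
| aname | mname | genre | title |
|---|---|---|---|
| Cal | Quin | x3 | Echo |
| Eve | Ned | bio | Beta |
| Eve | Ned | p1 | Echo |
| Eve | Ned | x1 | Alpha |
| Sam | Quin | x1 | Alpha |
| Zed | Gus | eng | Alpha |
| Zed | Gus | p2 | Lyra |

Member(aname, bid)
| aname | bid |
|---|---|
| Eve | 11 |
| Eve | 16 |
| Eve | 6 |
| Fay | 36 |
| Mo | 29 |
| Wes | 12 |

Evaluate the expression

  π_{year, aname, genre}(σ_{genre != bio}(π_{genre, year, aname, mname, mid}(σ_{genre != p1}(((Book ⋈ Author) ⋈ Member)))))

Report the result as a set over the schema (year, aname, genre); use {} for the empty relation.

{(1986, Eve, x1), (1989, Eve, x1), (2011, Eve, x1)}

Natural join on aname, mname: {(Eve, Ned, 1986, 17, 36, bio, Beta), (Eve, Ned, 1986, 17, 36, p1, Echo), (Eve, Ned, 1986, 17, 36, x1, Alpha), (Eve, Ned, 1986, 21, 17, bio, Beta), (Eve, Ned, 1986, 21, 17, p1, Echo), (Eve, Ned, 1986, 21, 17, x1, Alpha), (Eve, Ned, 1989, 36, 4, bio, Beta), (Eve, Ned, 1989, 36, 4, p1, Echo), (Eve, Ned, 1989, 36, 4, x1, Alpha), (Eve, Ned, 2011, 34, 24, bio, Beta), (Eve, Ned, 2011, 34, 24, p1, Echo), (Eve, Ned, 2011, 34, 24, x1, Alpha)}
Natural join on aname: {(Eve, Ned, 1986, 17, 36, bio, Beta, 11), (Eve, Ned, 1986, 17, 36, bio, Beta, 16), (Eve, Ned, 1986, 17, 36, bio, Beta, 6), (Eve, Ned, 1986, 17, 36, p1, Echo, 11), (Eve, Ned, 1986, 17, 36, p1, Echo, 16), (Eve, Ned, 1986, 17, 36, p1, Echo, 6), (Eve, Ned, 1986, 17, 36, x1, Alpha, 11), (Eve, Ned, 1986, 17, 36, x1, Alpha, 16), (Eve, Ned, 1986, 17, 36, x1, Alpha, 6), (Eve, Ned, 1986, 21, 17, bio, Beta, 11), (Eve, Ned, 1986, 21, 17, bio, Beta, 16), (Eve, Ned, 1986, 21, 17, bio, Beta, 6), (Eve, Ned, 1986, 21, 17, p1, Echo, 11), (Eve, Ned, 1986, 21, 17, p1, Echo, 16), (Eve, Ned, 1986, 21, 17, p1, Echo, 6), (Eve, Ned, 1986, 21, 17, x1, Alpha, 11), (Eve, Ned, 1986, 21, 17, x1, Alpha, 16), (Eve, Ned, 1986, 21, 17, x1, Alpha, 6), (Eve, Ned, 1989, 36, 4, bio, Beta, 11), (Eve, Ned, 1989, 36, 4, bio, Beta, 16), (Eve, Ned, 1989, 36, 4, bio, Beta, 6), (Eve, Ned, 1989, 36, 4, p1, Echo, 11), (Eve, Ned, 1989, 36, 4, p1, Echo, 16), (Eve, Ned, 1989, 36, 4, p1, Echo, 6), (Eve, Ned, 1989, 36, 4, x1, Alpha, 11), (Eve, Ned, 1989, 36, 4, x1, Alpha, 16), (Eve, Ned, 1989, 36, 4, x1, Alpha, 6), (Eve, Ned, 2011, 34, 24, bio, Beta, 11), (Eve, Ned, 2011, 34, 24, bio, Beta, 16), (Eve, Ned, 2011, 34, 24, bio, Beta, 6), (Eve, Ned, 2011, 34, 24, p1, Echo, 11), (Eve, Ned, 2011, 34, 24, p1, Echo, 16), (Eve, Ned, 2011, 34, 24, p1, Echo, 6), (Eve, Ned, 2011, 34, 24, x1, Alpha, 11), (Eve, Ned, 2011, 34, 24, x1, Alpha, 16), (Eve, Ned, 2011, 34, 24, x1, Alpha, 6)}
Filtering on genre != p1 leaves {(Eve, Ned, 1986, 17, 36, bio, Beta, 11), (Eve, Ned, 1986, 17, 36, bio, Beta, 16), (Eve, Ned, 1986, 17, 36, bio, Beta, 6), (Eve, Ned, 1986, 17, 36, x1, Alpha, 11), (Eve, Ned, 1986, 17, 36, x1, Alpha, 16), (Eve, Ned, 1986, 17, 36, x1, Alpha, 6), (Eve, Ned, 1986, 21, 17, bio, Beta, 11), (Eve, Ned, 1986, 21, 17, bio, Beta, 16), (Eve, Ned, 1986, 21, 17, bio, Beta, 6), (Eve, Ned, 1986, 21, 17, x1, Alpha, 11), (Eve, Ned, 1986, 21, 17, x1, Alpha, 16), (Eve, Ned, 1986, 21, 17, x1, Alpha, 6), (Eve, Ned, 1989, 36, 4, bio, Beta, 11), (Eve, Ned, 1989, 36, 4, bio, Beta, 16), (Eve, Ned, 1989, 36, 4, bio, Beta, 6), (Eve, Ned, 1989, 36, 4, x1, Alpha, 11), (Eve, Ned, 1989, 36, 4, x1, Alpha, 16), (Eve, Ned, 1989, 36, 4, x1, Alpha, 6), (Eve, Ned, 2011, 34, 24, bio, Beta, 11), (Eve, Ned, 2011, 34, 24, bio, Beta, 16), (Eve, Ned, 2011, 34, 24, bio, Beta, 6), (Eve, Ned, 2011, 34, 24, x1, Alpha, 11), (Eve, Ned, 2011, 34, 24, x1, Alpha, 16), (Eve, Ned, 2011, 34, 24, x1, Alpha, 6)}.
Keep only column(s) genre, year, aname, mname, mid (16 duplicate(s) eliminated): {(bio, 1986, Eve, Ned, 17), (bio, 1986, Eve, Ned, 36), (bio, 1989, Eve, Ned, 4), (bio, 2011, Eve, Ned, 24), (x1, 1986, Eve, Ned, 17), (x1, 1986, Eve, Ned, 36), (x1, 1989, Eve, Ned, 4), (x1, 2011, Eve, Ned, 24)}
Filtering on genre != bio leaves {(x1, 1986, Eve, Ned, 17), (x1, 1986, Eve, Ned, 36), (x1, 1989, Eve, Ned, 4), (x1, 2011, Eve, Ned, 24)}.
Keep only column(s) year, aname, genre (1 duplicate(s) eliminated): {(1986, Eve, x1), (1989, Eve, x1), (2011, Eve, x1)}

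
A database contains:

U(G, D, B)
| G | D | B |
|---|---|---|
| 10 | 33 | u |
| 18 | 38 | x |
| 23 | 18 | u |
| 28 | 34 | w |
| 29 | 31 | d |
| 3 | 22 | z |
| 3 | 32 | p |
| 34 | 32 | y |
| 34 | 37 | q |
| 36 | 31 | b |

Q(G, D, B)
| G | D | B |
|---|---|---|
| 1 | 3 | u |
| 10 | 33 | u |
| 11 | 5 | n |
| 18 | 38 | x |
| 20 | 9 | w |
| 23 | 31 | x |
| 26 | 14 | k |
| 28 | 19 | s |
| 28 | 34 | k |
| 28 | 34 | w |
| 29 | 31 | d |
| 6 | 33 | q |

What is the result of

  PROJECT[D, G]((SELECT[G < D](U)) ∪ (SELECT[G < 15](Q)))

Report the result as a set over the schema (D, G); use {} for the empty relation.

Apply σ_{G < D}; surviving tuples: {(10, 33, u), (18, 38, x), (28, 34, w), (29, 31, d), (3, 22, z), (3, 32, p), (34, 37, q)}
Apply σ_{G < 15}; surviving tuples: {(1, 3, u), (10, 33, u), (11, 5, n), (6, 33, q)}
Set union of the two operands is {(1, 3, u), (10, 33, u), (11, 5, n), (18, 38, x), (28, 34, w), (29, 31, d), (3, 22, z), (3, 32, p), (34, 37, q), (6, 33, q)}.
π[D, G]: project onto (D, G) → {(22, 3), (3, 1), (31, 29), (32, 3), (33, 10), (33, 6), (34, 28), (37, 34), (38, 18), (5, 11)}

{(22, 3), (3, 1), (31, 29), (32, 3), (33, 10), (33, 6), (34, 28), (37, 34), (38, 18), (5, 11)}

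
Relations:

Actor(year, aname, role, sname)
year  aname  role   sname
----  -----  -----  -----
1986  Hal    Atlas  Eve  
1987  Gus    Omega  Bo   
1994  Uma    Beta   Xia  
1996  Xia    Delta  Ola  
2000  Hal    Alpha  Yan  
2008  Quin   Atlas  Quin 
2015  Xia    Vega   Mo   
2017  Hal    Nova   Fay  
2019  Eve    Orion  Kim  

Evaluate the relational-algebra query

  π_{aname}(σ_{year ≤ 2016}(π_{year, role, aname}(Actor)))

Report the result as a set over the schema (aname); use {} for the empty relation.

{Gus, Hal, Quin, Uma, Xia}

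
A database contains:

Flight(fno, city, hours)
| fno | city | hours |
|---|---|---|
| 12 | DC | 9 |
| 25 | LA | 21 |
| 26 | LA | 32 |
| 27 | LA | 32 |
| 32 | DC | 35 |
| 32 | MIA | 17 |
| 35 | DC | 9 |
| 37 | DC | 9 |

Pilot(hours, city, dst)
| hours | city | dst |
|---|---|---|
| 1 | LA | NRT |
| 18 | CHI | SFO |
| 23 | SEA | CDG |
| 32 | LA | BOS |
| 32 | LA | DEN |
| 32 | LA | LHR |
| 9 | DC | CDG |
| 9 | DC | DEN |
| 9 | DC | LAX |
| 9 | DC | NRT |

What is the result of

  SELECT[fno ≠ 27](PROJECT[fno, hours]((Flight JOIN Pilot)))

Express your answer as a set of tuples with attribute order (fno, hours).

{(12, 9), (26, 32), (35, 9), (37, 9)}

Joining Flight and Pilot on city, hours yields {(12, DC, 9, CDG), (12, DC, 9, DEN), (12, DC, 9, LAX), (12, DC, 9, NRT), (26, LA, 32, BOS), (26, LA, 32, DEN), (26, LA, 32, LHR), (27, LA, 32, BOS), (27, LA, 32, DEN), (27, LA, 32, LHR), (35, DC, 9, CDG), (35, DC, 9, DEN), (35, DC, 9, LAX), (35, DC, 9, NRT), (37, DC, 9, CDG), (37, DC, 9, DEN), (37, DC, 9, LAX), (37, DC, 9, NRT)}.
Projecting to fno, hours (13 duplicate(s) eliminated): {(12, 9), (26, 32), (27, 32), (35, 9), (37, 9)}
σ[fno ≠ 27]: keep tuples satisfying fno ≠ 27 → {(12, 9), (26, 32), (35, 9), (37, 9)}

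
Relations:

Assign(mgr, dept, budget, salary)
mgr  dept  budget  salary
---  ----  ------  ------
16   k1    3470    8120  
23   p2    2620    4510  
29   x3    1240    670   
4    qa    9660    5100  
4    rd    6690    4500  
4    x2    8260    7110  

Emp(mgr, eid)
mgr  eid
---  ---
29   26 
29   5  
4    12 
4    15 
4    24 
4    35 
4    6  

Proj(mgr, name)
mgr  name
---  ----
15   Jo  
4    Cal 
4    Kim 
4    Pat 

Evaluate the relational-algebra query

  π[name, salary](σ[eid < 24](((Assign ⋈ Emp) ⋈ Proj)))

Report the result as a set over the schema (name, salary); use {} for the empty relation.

{(Cal, 4500), (Cal, 5100), (Cal, 7110), (Kim, 4500), (Kim, 5100), (Kim, 7110), (Pat, 4500), (Pat, 5100), (Pat, 7110)}

Natural join on mgr: {(29, x3, 1240, 670, 26), (29, x3, 1240, 670, 5), (4, qa, 9660, 5100, 12), (4, qa, 9660, 5100, 15), (4, qa, 9660, 5100, 24), (4, qa, 9660, 5100, 35), (4, qa, 9660, 5100, 6), (4, rd, 6690, 4500, 12), (4, rd, 6690, 4500, 15), (4, rd, 6690, 4500, 24), (4, rd, 6690, 4500, 35), (4, rd, 6690, 4500, 6), (4, x2, 8260, 7110, 12), (4, x2, 8260, 7110, 15), (4, x2, 8260, 7110, 24), (4, x2, 8260, 7110, 35), (4, x2, 8260, 7110, 6)}
Natural join on mgr: {(4, qa, 9660, 5100, 12, Cal), (4, qa, 9660, 5100, 12, Kim), (4, qa, 9660, 5100, 12, Pat), (4, qa, 9660, 5100, 15, Cal), (4, qa, 9660, 5100, 15, Kim), (4, qa, 9660, 5100, 15, Pat), (4, qa, 9660, 5100, 24, Cal), (4, qa, 9660, 5100, 24, Kim), (4, qa, 9660, 5100, 24, Pat), (4, qa, 9660, 5100, 35, Cal), (4, qa, 9660, 5100, 35, Kim), (4, qa, 9660, 5100, 35, Pat), (4, qa, 9660, 5100, 6, Cal), (4, qa, 9660, 5100, 6, Kim), (4, qa, 9660, 5100, 6, Pat), (4, rd, 6690, 4500, 12, Cal), (4, rd, 6690, 4500, 12, Kim), (4, rd, 6690, 4500, 12, Pat), (4, rd, 6690, 4500, 15, Cal), (4, rd, 6690, 4500, 15, Kim), (4, rd, 6690, 4500, 15, Pat), (4, rd, 6690, 4500, 24, Cal), (4, rd, 6690, 4500, 24, Kim), (4, rd, 6690, 4500, 24, Pat), (4, rd, 6690, 4500, 35, Cal), (4, rd, 6690, 4500, 35, Kim), (4, rd, 6690, 4500, 35, Pat), (4, rd, 6690, 4500, 6, Cal), (4, rd, 6690, 4500, 6, Kim), (4, rd, 6690, 4500, 6, Pat), (4, x2, 8260, 7110, 12, Cal), (4, x2, 8260, 7110, 12, Kim), (4, x2, 8260, 7110, 12, Pat), (4, x2, 8260, 7110, 15, Cal), (4, x2, 8260, 7110, 15, Kim), (4, x2, 8260, 7110, 15, Pat), (4, x2, 8260, 7110, 24, Cal), (4, x2, 8260, 7110, 24, Kim), (4, x2, 8260, 7110, 24, Pat), (4, x2, 8260, 7110, 35, Cal), (4, x2, 8260, 7110, 35, Kim), (4, x2, 8260, 7110, 35, Pat), (4, x2, 8260, 7110, 6, Cal), (4, x2, 8260, 7110, 6, Kim), (4, x2, 8260, 7110, 6, Pat)}
Filtering on eid < 24 leaves {(4, qa, 9660, 5100, 12, Cal), (4, qa, 9660, 5100, 12, Kim), (4, qa, 9660, 5100, 12, Pat), (4, qa, 9660, 5100, 15, Cal), (4, qa, 9660, 5100, 15, Kim), (4, qa, 9660, 5100, 15, Pat), (4, qa, 9660, 5100, 6, Cal), (4, qa, 9660, 5100, 6, Kim), (4, qa, 9660, 5100, 6, Pat), (4, rd, 6690, 4500, 12, Cal), (4, rd, 6690, 4500, 12, Kim), (4, rd, 6690, 4500, 12, Pat), (4, rd, 6690, 4500, 15, Cal), (4, rd, 6690, 4500, 15, Kim), (4, rd, 6690, 4500, 15, Pat), (4, rd, 6690, 4500, 6, Cal), (4, rd, 6690, 4500, 6, Kim), (4, rd, 6690, 4500, 6, Pat), (4, x2, 8260, 7110, 12, Cal), (4, x2, 8260, 7110, 12, Kim), (4, x2, 8260, 7110, 12, Pat), (4, x2, 8260, 7110, 15, Cal), (4, x2, 8260, 7110, 15, Kim), (4, x2, 8260, 7110, 15, Pat), (4, x2, 8260, 7110, 6, Cal), (4, x2, 8260, 7110, 6, Kim), (4, x2, 8260, 7110, 6, Pat)}.
π[name, salary]: project onto (name, salary) (18 duplicate(s) eliminated) → {(Cal, 4500), (Cal, 5100), (Cal, 7110), (Kim, 4500), (Kim, 5100), (Kim, 7110), (Pat, 4500), (Pat, 5100), (Pat, 7110)}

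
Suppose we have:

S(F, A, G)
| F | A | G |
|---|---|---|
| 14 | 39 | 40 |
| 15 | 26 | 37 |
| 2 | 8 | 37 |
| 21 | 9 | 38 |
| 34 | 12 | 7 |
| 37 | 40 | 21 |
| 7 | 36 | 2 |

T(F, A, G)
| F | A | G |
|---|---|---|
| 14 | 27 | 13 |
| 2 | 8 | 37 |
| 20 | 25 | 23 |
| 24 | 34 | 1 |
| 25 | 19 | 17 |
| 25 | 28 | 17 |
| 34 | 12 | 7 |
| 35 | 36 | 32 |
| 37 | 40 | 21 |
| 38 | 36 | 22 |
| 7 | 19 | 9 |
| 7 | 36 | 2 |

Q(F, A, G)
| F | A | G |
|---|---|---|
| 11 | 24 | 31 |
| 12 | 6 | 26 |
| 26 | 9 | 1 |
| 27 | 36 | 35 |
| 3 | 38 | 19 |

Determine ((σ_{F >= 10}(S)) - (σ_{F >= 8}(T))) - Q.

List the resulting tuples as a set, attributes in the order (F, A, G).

{(14, 39, 40), (15, 26, 37), (21, 9, 38)}

Apply σ_{F >= 10}; surviving tuples: {(14, 39, 40), (15, 26, 37), (21, 9, 38), (34, 12, 7), (37, 40, 21)}
Apply σ_{F >= 8}; surviving tuples: {(14, 27, 13), (20, 25, 23), (24, 34, 1), (25, 19, 17), (25, 28, 17), (34, 12, 7), (35, 36, 32), (37, 40, 21), (38, 36, 22)}
Difference: {(14, 39, 40), (15, 26, 37), (21, 9, 38), (34, 12, 7), (37, 40, 21)} with {(14, 27, 13), (20, 25, 23), (24, 34, 1), (25, 19, 17), (25, 28, 17), (34, 12, 7), (35, 36, 32), (37, 40, 21), (38, 36, 22)} → {(14, 39, 40), (15, 26, 37), (21, 9, 38)}
Difference: {(14, 39, 40), (15, 26, 37), (21, 9, 38)} with {(11, 24, 31), (12, 6, 26), (26, 9, 1), (27, 36, 35), (3, 38, 19)} → {(14, 39, 40), (15, 26, 37), (21, 9, 38)}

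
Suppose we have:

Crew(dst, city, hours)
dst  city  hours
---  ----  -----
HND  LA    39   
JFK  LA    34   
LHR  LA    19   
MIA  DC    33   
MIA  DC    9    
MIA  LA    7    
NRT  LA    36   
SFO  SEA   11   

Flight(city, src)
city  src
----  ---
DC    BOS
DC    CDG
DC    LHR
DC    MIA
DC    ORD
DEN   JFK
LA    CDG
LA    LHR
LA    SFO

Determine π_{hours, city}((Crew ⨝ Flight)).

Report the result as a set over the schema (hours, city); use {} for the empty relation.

{(19, LA), (33, DC), (34, LA), (36, LA), (39, LA), (7, LA), (9, DC)}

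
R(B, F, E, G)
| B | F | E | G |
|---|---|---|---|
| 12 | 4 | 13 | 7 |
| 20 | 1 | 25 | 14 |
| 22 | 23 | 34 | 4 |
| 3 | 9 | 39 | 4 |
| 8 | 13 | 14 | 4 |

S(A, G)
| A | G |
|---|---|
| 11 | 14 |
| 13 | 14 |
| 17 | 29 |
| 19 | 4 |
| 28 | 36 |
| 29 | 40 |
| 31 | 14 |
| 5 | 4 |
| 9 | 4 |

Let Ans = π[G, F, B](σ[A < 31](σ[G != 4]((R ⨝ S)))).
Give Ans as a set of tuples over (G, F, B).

R ⋈ S (natural join on G): {(20, 1, 25, 14, 11), (20, 1, 25, 14, 13), (20, 1, 25, 14, 31), (22, 23, 34, 4, 19), (22, 23, 34, 4, 5), (22, 23, 34, 4, 9), (3, 9, 39, 4, 19), (3, 9, 39, 4, 5), (3, 9, 39, 4, 9), (8, 13, 14, 4, 19), (8, 13, 14, 4, 5), (8, 13, 14, 4, 9)}
Selection G != 4: {(20, 1, 25, 14, 11), (20, 1, 25, 14, 13), (20, 1, 25, 14, 31)}
Selection A < 31: {(20, 1, 25, 14, 11), (20, 1, 25, 14, 13)}
π_{G, F, B} gives {(14, 1, 20)} (1 duplicate(s) eliminated).

{(14, 1, 20)}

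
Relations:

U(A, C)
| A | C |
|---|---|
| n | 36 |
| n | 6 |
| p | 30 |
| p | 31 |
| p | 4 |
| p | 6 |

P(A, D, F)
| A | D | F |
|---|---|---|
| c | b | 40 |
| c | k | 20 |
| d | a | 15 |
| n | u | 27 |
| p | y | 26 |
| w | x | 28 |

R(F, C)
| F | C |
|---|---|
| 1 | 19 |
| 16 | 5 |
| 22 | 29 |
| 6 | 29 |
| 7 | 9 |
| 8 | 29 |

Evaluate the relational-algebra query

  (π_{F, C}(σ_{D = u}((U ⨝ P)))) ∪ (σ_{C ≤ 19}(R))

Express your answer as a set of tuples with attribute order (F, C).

U ⋈ P (natural join on A): {(n, 36, u, 27), (n, 6, u, 27), (p, 30, y, 26), (p, 31, y, 26), (p, 4, y, 26), (p, 6, y, 26)}
Apply σ_{D = u}; surviving tuples: {(n, 36, u, 27), (n, 6, u, 27)}
π_{F, C} gives {(27, 36), (27, 6)}.
Apply σ_{C ≤ 19}; surviving tuples: {(1, 19), (16, 5), (7, 9)}
Set union of the two operands is {(1, 19), (16, 5), (27, 36), (27, 6), (7, 9)}.

{(1, 19), (16, 5), (27, 36), (27, 6), (7, 9)}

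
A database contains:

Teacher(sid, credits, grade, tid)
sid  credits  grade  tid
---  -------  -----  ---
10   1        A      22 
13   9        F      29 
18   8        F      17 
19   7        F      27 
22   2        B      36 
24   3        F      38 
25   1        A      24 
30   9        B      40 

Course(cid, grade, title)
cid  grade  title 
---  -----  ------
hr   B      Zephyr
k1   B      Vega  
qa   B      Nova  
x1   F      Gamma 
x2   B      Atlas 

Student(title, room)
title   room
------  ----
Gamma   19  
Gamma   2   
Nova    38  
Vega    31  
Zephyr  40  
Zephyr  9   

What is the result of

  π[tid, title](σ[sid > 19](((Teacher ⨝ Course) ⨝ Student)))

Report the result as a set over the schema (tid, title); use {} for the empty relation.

{(36, Nova), (36, Vega), (36, Zephyr), (38, Gamma), (40, Nova), (40, Vega), (40, Zephyr)}

Joining Teacher and Course on grade yields {(13, 9, F, 29, x1, Gamma), (18, 8, F, 17, x1, Gamma), (19, 7, F, 27, x1, Gamma), (22, 2, B, 36, hr, Zephyr), (22, 2, B, 36, k1, Vega), (22, 2, B, 36, qa, Nova), (22, 2, B, 36, x2, Atlas), (24, 3, F, 38, x1, Gamma), (30, 9, B, 40, hr, Zephyr), (30, 9, B, 40, k1, Vega), (30, 9, B, 40, qa, Nova), (30, 9, B, 40, x2, Atlas)}.
Joining (Teacher ⨝ Course) and Student on title yields {(13, 9, F, 29, x1, Gamma, 19), (13, 9, F, 29, x1, Gamma, 2), (18, 8, F, 17, x1, Gamma, 19), (18, 8, F, 17, x1, Gamma, 2), (19, 7, F, 27, x1, Gamma, 19), (19, 7, F, 27, x1, Gamma, 2), (22, 2, B, 36, hr, Zephyr, 40), (22, 2, B, 36, hr, Zephyr, 9), (22, 2, B, 36, k1, Vega, 31), (22, 2, B, 36, qa, Nova, 38), (24, 3, F, 38, x1, Gamma, 19), (24, 3, F, 38, x1, Gamma, 2), (30, 9, B, 40, hr, Zephyr, 40), (30, 9, B, 40, hr, Zephyr, 9), (30, 9, B, 40, k1, Vega, 31), (30, 9, B, 40, qa, Nova, 38)}.
Selection sid > 19: {(22, 2, B, 36, hr, Zephyr, 40), (22, 2, B, 36, hr, Zephyr, 9), (22, 2, B, 36, k1, Vega, 31), (22, 2, B, 36, qa, Nova, 38), (24, 3, F, 38, x1, Gamma, 19), (24, 3, F, 38, x1, Gamma, 2), (30, 9, B, 40, hr, Zephyr, 40), (30, 9, B, 40, hr, Zephyr, 9), (30, 9, B, 40, k1, Vega, 31), (30, 9, B, 40, qa, Nova, 38)}
π_{tid, title} gives {(36, Nova), (36, Vega), (36, Zephyr), (38, Gamma), (40, Nova), (40, Vega), (40, Zephyr)} (3 duplicate(s) eliminated).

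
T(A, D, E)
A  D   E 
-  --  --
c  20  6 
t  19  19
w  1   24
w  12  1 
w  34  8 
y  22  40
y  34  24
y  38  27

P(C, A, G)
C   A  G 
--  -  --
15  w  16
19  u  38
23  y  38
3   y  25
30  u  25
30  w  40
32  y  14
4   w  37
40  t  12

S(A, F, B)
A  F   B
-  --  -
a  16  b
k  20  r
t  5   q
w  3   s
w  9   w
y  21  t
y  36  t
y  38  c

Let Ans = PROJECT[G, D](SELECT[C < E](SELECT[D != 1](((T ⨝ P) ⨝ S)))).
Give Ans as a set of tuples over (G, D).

{(14, 22), (25, 22), (25, 34), (25, 38), (37, 34), (38, 22), (38, 34), (38, 38)}

T ⋈ P (natural join on A): {(t, 19, 19, 40, 12), (w, 1, 24, 15, 16), (w, 1, 24, 30, 40), (w, 1, 24, 4, 37), (w, 12, 1, 15, 16), (w, 12, 1, 30, 40), (w, 12, 1, 4, 37), (w, 34, 8, 15, 16), (w, 34, 8, 30, 40), (w, 34, 8, 4, 37), (y, 22, 40, 23, 38), (y, 22, 40, 3, 25), (y, 22, 40, 32, 14), (y, 34, 24, 23, 38), (y, 34, 24, 3, 25), (y, 34, 24, 32, 14), (y, 38, 27, 23, 38), (y, 38, 27, 3, 25), (y, 38, 27, 32, 14)}
(T ⨝ P) ⋈ S (natural join on A): {(t, 19, 19, 40, 12, 5, q), (w, 1, 24, 15, 16, 3, s), (w, 1, 24, 15, 16, 9, w), (w, 1, 24, 30, 40, 3, s), (w, 1, 24, 30, 40, 9, w), (w, 1, 24, 4, 37, 3, s), (w, 1, 24, 4, 37, 9, w), (w, 12, 1, 15, 16, 3, s), (w, 12, 1, 15, 16, 9, w), (w, 12, 1, 30, 40, 3, s), (w, 12, 1, 30, 40, 9, w), (w, 12, 1, 4, 37, 3, s), (w, 12, 1, 4, 37, 9, w), (w, 34, 8, 15, 16, 3, s), (w, 34, 8, 15, 16, 9, w), (w, 34, 8, 30, 40, 3, s), (w, 34, 8, 30, 40, 9, w), (w, 34, 8, 4, 37, 3, s), (w, 34, 8, 4, 37, 9, w), (y, 22, 40, 23, 38, 21, t), (y, 22, 40, 23, 38, 36, t), (y, 22, 40, 23, 38, 38, c), (y, 22, 40, 3, 25, 21, t), (y, 22, 40, 3, 25, 36, t), (y, 22, 40, 3, 25, 38, c), (y, 22, 40, 32, 14, 21, t), (y, 22, 40, 32, 14, 36, t), (y, 22, 40, 32, 14, 38, c), (y, 34, 24, 23, 38, 21, t), (y, 34, 24, 23, 38, 36, t), (y, 34, 24, 23, 38, 38, c), (y, 34, 24, 3, 25, 21, t), (y, 34, 24, 3, 25, 36, t), (y, 34, 24, 3, 25, 38, c), (y, 34, 24, 32, 14, 21, t), (y, 34, 24, 32, 14, 36, t), (y, 34, 24, 32, 14, 38, c), (y, 38, 27, 23, 38, 21, t), (y, 38, 27, 23, 38, 36, t), (y, 38, 27, 23, 38, 38, c), (y, 38, 27, 3, 25, 21, t), (y, 38, 27, 3, 25, 36, t), (y, 38, 27, 3, 25, 38, c), (y, 38, 27, 32, 14, 21, t), (y, 38, 27, 32, 14, 36, t), (y, 38, 27, 32, 14, 38, c)}
σ[D != 1]: keep tuples satisfying D != 1 → {(t, 19, 19, 40, 12, 5, q), (w, 12, 1, 15, 16, 3, s), (w, 12, 1, 15, 16, 9, w), (w, 12, 1, 30, 40, 3, s), (w, 12, 1, 30, 40, 9, w), (w, 12, 1, 4, 37, 3, s), (w, 12, 1, 4, 37, 9, w), (w, 34, 8, 15, 16, 3, s), (w, 34, 8, 15, 16, 9, w), (w, 34, 8, 30, 40, 3, s), (w, 34, 8, 30, 40, 9, w), (w, 34, 8, 4, 37, 3, s), (w, 34, 8, 4, 37, 9, w), (y, 22, 40, 23, 38, 21, t), (y, 22, 40, 23, 38, 36, t), (y, 22, 40, 23, 38, 38, c), (y, 22, 40, 3, 25, 21, t), (y, 22, 40, 3, 25, 36, t), (y, 22, 40, 3, 25, 38, c), (y, 22, 40, 32, 14, 21, t), (y, 22, 40, 32, 14, 36, t), (y, 22, 40, 32, 14, 38, c), (y, 34, 24, 23, 38, 21, t), (y, 34, 24, 23, 38, 36, t), (y, 34, 24, 23, 38, 38, c), (y, 34, 24, 3, 25, 21, t), (y, 34, 24, 3, 25, 36, t), (y, 34, 24, 3, 25, 38, c), (y, 34, 24, 32, 14, 21, t), (y, 34, 24, 32, 14, 36, t), (y, 34, 24, 32, 14, 38, c), (y, 38, 27, 23, 38, 21, t), (y, 38, 27, 23, 38, 36, t), (y, 38, 27, 23, 38, 38, c), (y, 38, 27, 3, 25, 21, t), (y, 38, 27, 3, 25, 36, t), (y, 38, 27, 3, 25, 38, c), (y, 38, 27, 32, 14, 21, t), (y, 38, 27, 32, 14, 36, t), (y, 38, 27, 32, 14, 38, c)}
σ[C < E]: keep tuples satisfying C < E → {(w, 34, 8, 4, 37, 3, s), (w, 34, 8, 4, 37, 9, w), (y, 22, 40, 23, 38, 21, t), (y, 22, 40, 23, 38, 36, t), (y, 22, 40, 23, 38, 38, c), (y, 22, 40, 3, 25, 21, t), (y, 22, 40, 3, 25, 36, t), (y, 22, 40, 3, 25, 38, c), (y, 22, 40, 32, 14, 21, t), (y, 22, 40, 32, 14, 36, t), (y, 22, 40, 32, 14, 38, c), (y, 34, 24, 23, 38, 21, t), (y, 34, 24, 23, 38, 36, t), (y, 34, 24, 23, 38, 38, c), (y, 34, 24, 3, 25, 21, t), (y, 34, 24, 3, 25, 36, t), (y, 34, 24, 3, 25, 38, c), (y, 38, 27, 23, 38, 21, t), (y, 38, 27, 23, 38, 36, t), (y, 38, 27, 23, 38, 38, c), (y, 38, 27, 3, 25, 21, t), (y, 38, 27, 3, 25, 36, t), (y, 38, 27, 3, 25, 38, c)}
π[G, D]: project onto (G, D) (15 duplicate(s) eliminated) → {(14, 22), (25, 22), (25, 34), (25, 38), (37, 34), (38, 22), (38, 34), (38, 38)}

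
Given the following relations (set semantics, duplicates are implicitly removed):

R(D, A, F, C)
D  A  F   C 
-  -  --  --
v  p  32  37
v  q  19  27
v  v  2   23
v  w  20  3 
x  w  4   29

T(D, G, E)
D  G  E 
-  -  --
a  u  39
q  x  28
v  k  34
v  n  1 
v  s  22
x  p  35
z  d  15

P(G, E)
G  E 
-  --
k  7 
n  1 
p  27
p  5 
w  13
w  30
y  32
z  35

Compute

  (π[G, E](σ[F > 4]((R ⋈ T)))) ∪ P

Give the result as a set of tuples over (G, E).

Joining R and T on D yields {(v, p, 32, 37, k, 34), (v, p, 32, 37, n, 1), (v, p, 32, 37, s, 22), (v, q, 19, 27, k, 34), (v, q, 19, 27, n, 1), (v, q, 19, 27, s, 22), (v, v, 2, 23, k, 34), (v, v, 2, 23, n, 1), (v, v, 2, 23, s, 22), (v, w, 20, 3, k, 34), (v, w, 20, 3, n, 1), (v, w, 20, 3, s, 22), (x, w, 4, 29, p, 35)}.
Filtering on F > 4 leaves {(v, p, 32, 37, k, 34), (v, p, 32, 37, n, 1), (v, p, 32, 37, s, 22), (v, q, 19, 27, k, 34), (v, q, 19, 27, n, 1), (v, q, 19, 27, s, 22), (v, w, 20, 3, k, 34), (v, w, 20, 3, n, 1), (v, w, 20, 3, s, 22)}.
Keep only column(s) G, E (6 duplicate(s) eliminated): {(k, 34), (n, 1), (s, 22)}
Union: {(k, 34), (n, 1), (s, 22)} with {(k, 7), (n, 1), (p, 27), (p, 5), (w, 13), (w, 30), (y, 32), (z, 35)} → {(k, 34), (k, 7), (n, 1), (p, 27), (p, 5), (s, 22), (w, 13), (w, 30), (y, 32), (z, 35)}

{(k, 34), (k, 7), (n, 1), (p, 27), (p, 5), (s, 22), (w, 13), (w, 30), (y, 32), (z, 35)}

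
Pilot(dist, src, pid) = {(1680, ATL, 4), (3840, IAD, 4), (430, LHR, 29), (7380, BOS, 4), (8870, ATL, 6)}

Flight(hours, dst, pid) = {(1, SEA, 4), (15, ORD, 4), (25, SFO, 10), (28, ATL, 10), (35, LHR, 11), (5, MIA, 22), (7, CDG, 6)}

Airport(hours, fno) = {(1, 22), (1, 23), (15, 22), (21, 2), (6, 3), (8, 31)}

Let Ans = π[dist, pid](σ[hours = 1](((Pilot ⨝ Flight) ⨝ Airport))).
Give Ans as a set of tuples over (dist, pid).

{(1680, 4), (3840, 4), (7380, 4)}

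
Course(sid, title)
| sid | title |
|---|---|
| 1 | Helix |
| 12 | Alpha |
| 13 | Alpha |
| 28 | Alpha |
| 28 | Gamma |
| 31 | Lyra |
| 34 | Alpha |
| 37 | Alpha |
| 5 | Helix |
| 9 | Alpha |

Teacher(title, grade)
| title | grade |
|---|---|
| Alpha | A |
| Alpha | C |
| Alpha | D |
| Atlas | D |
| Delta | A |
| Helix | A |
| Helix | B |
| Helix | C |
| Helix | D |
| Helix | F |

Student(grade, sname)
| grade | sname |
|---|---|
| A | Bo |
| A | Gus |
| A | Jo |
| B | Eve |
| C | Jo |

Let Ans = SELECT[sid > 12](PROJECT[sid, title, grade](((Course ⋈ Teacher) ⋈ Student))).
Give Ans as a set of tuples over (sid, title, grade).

{(13, Alpha, A), (13, Alpha, C), (28, Alpha, A), (28, Alpha, C), (34, Alpha, A), (34, Alpha, C), (37, Alpha, A), (37, Alpha, C)}

Joining Course and Teacher on title yields {(1, Helix, A), (1, Helix, B), (1, Helix, C), (1, Helix, D), (1, Helix, F), (12, Alpha, A), (12, Alpha, C), (12, Alpha, D), (13, Alpha, A), (13, Alpha, C), (13, Alpha, D), (28, Alpha, A), (28, Alpha, C), (28, Alpha, D), (34, Alpha, A), (34, Alpha, C), (34, Alpha, D), (37, Alpha, A), (37, Alpha, C), (37, Alpha, D), (5, Helix, A), (5, Helix, B), (5, Helix, C), (5, Helix, D), (5, Helix, F), (9, Alpha, A), (9, Alpha, C), (9, Alpha, D)}.
Joining (Course ⋈ Teacher) and Student on grade yields {(1, Helix, A, Bo), (1, Helix, A, Gus), (1, Helix, A, Jo), (1, Helix, B, Eve), (1, Helix, C, Jo), (12, Alpha, A, Bo), (12, Alpha, A, Gus), (12, Alpha, A, Jo), (12, Alpha, C, Jo), (13, Alpha, A, Bo), (13, Alpha, A, Gus), (13, Alpha, A, Jo), (13, Alpha, C, Jo), (28, Alpha, A, Bo), (28, Alpha, A, Gus), (28, Alpha, A, Jo), (28, Alpha, C, Jo), (34, Alpha, A, Bo), (34, Alpha, A, Gus), (34, Alpha, A, Jo), (34, Alpha, C, Jo), (37, Alpha, A, Bo), (37, Alpha, A, Gus), (37, Alpha, A, Jo), (37, Alpha, C, Jo), (5, Helix, A, Bo), (5, Helix, A, Gus), (5, Helix, A, Jo), (5, Helix, B, Eve), (5, Helix, C, Jo), (9, Alpha, A, Bo), (9, Alpha, A, Gus), (9, Alpha, A, Jo), (9, Alpha, C, Jo)}.
Keep only column(s) sid, title, grade (16 duplicate(s) eliminated): {(1, Helix, A), (1, Helix, B), (1, Helix, C), (12, Alpha, A), (12, Alpha, C), (13, Alpha, A), (13, Alpha, C), (28, Alpha, A), (28, Alpha, C), (34, Alpha, A), (34, Alpha, C), (37, Alpha, A), (37, Alpha, C), (5, Helix, A), (5, Helix, B), (5, Helix, C), (9, Alpha, A), (9, Alpha, C)}
σ[sid > 12]: keep tuples satisfying sid > 12 → {(13, Alpha, A), (13, Alpha, C), (28, Alpha, A), (28, Alpha, C), (34, Alpha, A), (34, Alpha, C), (37, Alpha, A), (37, Alpha, C)}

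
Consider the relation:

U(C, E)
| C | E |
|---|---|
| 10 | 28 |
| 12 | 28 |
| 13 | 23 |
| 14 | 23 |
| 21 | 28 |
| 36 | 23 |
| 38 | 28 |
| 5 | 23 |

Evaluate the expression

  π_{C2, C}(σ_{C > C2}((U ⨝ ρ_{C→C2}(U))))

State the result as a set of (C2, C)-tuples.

ρ[C→C2]: schema becomes (C2, E); tuples unchanged.
U ⋈ ρ_{C→C2}(U) (natural join on E): {(10, 28, 10), (10, 28, 12), (10, 28, 21), (10, 28, 38), (12, 28, 10), (12, 28, 12), (12, 28, 21), (12, 28, 38), (13, 23, 13), (13, 23, 14), (13, 23, 36), (13, 23, 5), (14, 23, 13), (14, 23, 14), (14, 23, 36), (14, 23, 5), (21, 28, 10), (21, 28, 12), (21, 28, 21), (21, 28, 38), (36, 23, 13), (36, 23, 14), (36, 23, 36), (36, 23, 5), (38, 28, 10), (38, 28, 12), (38, 28, 21), (38, 28, 38), (5, 23, 13), (5, 23, 14), (5, 23, 36), (5, 23, 5)}
σ[C > C2]: keep tuples satisfying C > C2 → {(12, 28, 10), (13, 23, 5), (14, 23, 13), (14, 23, 5), (21, 28, 10), (21, 28, 12), (36, 23, 13), (36, 23, 14), (36, 23, 5), (38, 28, 10), (38, 28, 12), (38, 28, 21)}
Keep only column(s) C2, C: {(10, 12), (10, 21), (10, 38), (12, 21), (12, 38), (13, 14), (13, 36), (14, 36), (21, 38), (5, 13), (5, 14), (5, 36)}

{(10, 12), (10, 21), (10, 38), (12, 21), (12, 38), (13, 14), (13, 36), (14, 36), (21, 38), (5, 13), (5, 14), (5, 36)}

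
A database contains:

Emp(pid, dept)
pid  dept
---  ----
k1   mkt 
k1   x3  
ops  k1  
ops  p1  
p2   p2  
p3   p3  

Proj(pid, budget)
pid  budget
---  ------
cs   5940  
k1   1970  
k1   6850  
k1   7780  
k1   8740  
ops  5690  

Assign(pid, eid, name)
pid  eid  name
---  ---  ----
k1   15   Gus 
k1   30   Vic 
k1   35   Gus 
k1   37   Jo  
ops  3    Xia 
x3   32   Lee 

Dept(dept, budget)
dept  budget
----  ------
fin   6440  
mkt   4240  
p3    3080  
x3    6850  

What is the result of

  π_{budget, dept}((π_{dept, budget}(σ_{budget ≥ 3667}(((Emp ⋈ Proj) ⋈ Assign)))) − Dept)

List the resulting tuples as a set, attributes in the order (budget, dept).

Emp ⋈ Proj (natural join on pid): {(k1, mkt, 1970), (k1, mkt, 6850), (k1, mkt, 7780), (k1, mkt, 8740), (k1, x3, 1970), (k1, x3, 6850), (k1, x3, 7780), (k1, x3, 8740), (ops, k1, 5690), (ops, p1, 5690)}
(Emp ⋈ Proj) ⋈ Assign (natural join on pid): {(k1, mkt, 1970, 15, Gus), (k1, mkt, 1970, 30, Vic), (k1, mkt, 1970, 35, Gus), (k1, mkt, 1970, 37, Jo), (k1, mkt, 6850, 15, Gus), (k1, mkt, 6850, 30, Vic), (k1, mkt, 6850, 35, Gus), (k1, mkt, 6850, 37, Jo), (k1, mkt, 7780, 15, Gus), (k1, mkt, 7780, 30, Vic), (k1, mkt, 7780, 35, Gus), (k1, mkt, 7780, 37, Jo), (k1, mkt, 8740, 15, Gus), (k1, mkt, 8740, 30, Vic), (k1, mkt, 8740, 35, Gus), (k1, mkt, 8740, 37, Jo), (k1, x3, 1970, 15, Gus), (k1, x3, 1970, 30, Vic), (k1, x3, 1970, 35, Gus), (k1, x3, 1970, 37, Jo), (k1, x3, 6850, 15, Gus), (k1, x3, 6850, 30, Vic), (k1, x3, 6850, 35, Gus), (k1, x3, 6850, 37, Jo), (k1, x3, 7780, 15, Gus), (k1, x3, 7780, 30, Vic), (k1, x3, 7780, 35, Gus), (k1, x3, 7780, 37, Jo), (k1, x3, 8740, 15, Gus), (k1, x3, 8740, 30, Vic), (k1, x3, 8740, 35, Gus), (k1, x3, 8740, 37, Jo), (ops, k1, 5690, 3, Xia), (ops, p1, 5690, 3, Xia)}
Apply σ_{budget ≥ 3667}; surviving tuples: {(k1, mkt, 6850, 15, Gus), (k1, mkt, 6850, 30, Vic), (k1, mkt, 6850, 35, Gus), (k1, mkt, 6850, 37, Jo), (k1, mkt, 7780, 15, Gus), (k1, mkt, 7780, 30, Vic), (k1, mkt, 7780, 35, Gus), (k1, mkt, 7780, 37, Jo), (k1, mkt, 8740, 15, Gus), (k1, mkt, 8740, 30, Vic), (k1, mkt, 8740, 35, Gus), (k1, mkt, 8740, 37, Jo), (k1, x3, 6850, 15, Gus), (k1, x3, 6850, 30, Vic), (k1, x3, 6850, 35, Gus), (k1, x3, 6850, 37, Jo), (k1, x3, 7780, 15, Gus), (k1, x3, 7780, 30, Vic), (k1, x3, 7780, 35, Gus), (k1, x3, 7780, 37, Jo), (k1, x3, 8740, 15, Gus), (k1, x3, 8740, 30, Vic), (k1, x3, 8740, 35, Gus), (k1, x3, 8740, 37, Jo), (ops, k1, 5690, 3, Xia), (ops, p1, 5690, 3, Xia)}
π_{dept, budget} gives {(k1, 5690), (mkt, 6850), (mkt, 7780), (mkt, 8740), (p1, 5690), (x3, 6850), (x3, 7780), (x3, 8740)} (18 duplicate(s) eliminated).
Set difference of the two operands is {(k1, 5690), (mkt, 6850), (mkt, 7780), (mkt, 8740), (p1, 5690), (x3, 7780), (x3, 8740)}.
π_{budget, dept} gives {(5690, k1), (5690, p1), (6850, mkt), (7780, mkt), (7780, x3), (8740, mkt), (8740, x3)}.

{(5690, k1), (5690, p1), (6850, mkt), (7780, mkt), (7780, x3), (8740, mkt), (8740, x3)}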